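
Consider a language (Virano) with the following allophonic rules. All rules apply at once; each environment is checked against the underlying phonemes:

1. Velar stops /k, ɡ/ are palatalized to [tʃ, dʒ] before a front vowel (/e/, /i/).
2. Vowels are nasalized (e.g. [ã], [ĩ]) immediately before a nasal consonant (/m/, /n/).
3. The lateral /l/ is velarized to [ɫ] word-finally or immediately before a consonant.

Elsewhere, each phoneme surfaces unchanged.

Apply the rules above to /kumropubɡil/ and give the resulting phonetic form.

[kũmropubdʒiɫ]

/k/ (word-initial): rule 1 targets it, but not before a front vowel → unchanged [k].
/u/ — between /k/ and /m/, before a nasal consonant — surfaces as [ũ] (rule 2).
/o/ — between /r/ and /p/; rule 2 does not apply here → [o].
/u/ (between /p/ and /b/): rule 2 targets it, but not before a nasal consonant → unchanged [u].
/ɡ/ (between /b/ and /i/) occurs before a front vowel → [dʒ] by rule 1.
/i/ (between /ɡ/ and /l/): rule 2 targets it, but not before a nasal consonant → unchanged [i].
/l/ (word-final) occurs word-finally or immediately before a consonant → [ɫ] by rule 3.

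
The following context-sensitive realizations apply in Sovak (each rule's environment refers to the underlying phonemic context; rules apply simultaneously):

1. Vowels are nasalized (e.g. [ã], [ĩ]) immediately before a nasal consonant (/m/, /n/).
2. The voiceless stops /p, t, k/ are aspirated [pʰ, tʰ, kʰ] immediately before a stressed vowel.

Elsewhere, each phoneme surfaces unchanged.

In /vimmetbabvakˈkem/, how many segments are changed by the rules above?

Segments that undergo a rule: /i/ → [ĩ] (rule 1); /k/ → [kʰ] (rule 2); /e/ → [ẽ] (rule 1).
All other segments surface unchanged.

3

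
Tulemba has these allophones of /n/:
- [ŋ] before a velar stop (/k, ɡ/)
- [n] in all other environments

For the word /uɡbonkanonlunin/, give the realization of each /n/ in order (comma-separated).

[ŋ], [n], [n], [n], [n]

Occurrence 1 (position 5): before a velar stop → [ŋ].
Occurrence 2 (position 8): no conditioning environment matches → elsewhere allophone [n].
Occurrence 3 (position 10): no conditioning environment matches → elsewhere allophone [n].
Occurrence 4 (position 13): no conditioning environment matches → elsewhere allophone [n].
Occurrence 5 (position 15): no conditioning environment matches → elsewhere allophone [n].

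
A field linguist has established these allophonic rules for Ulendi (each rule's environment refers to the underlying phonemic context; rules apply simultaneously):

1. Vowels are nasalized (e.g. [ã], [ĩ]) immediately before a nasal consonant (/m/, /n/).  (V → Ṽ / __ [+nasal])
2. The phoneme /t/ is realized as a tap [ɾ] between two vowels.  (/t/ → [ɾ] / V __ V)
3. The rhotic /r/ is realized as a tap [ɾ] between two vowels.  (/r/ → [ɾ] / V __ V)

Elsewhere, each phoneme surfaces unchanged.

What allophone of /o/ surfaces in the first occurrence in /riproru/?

/o/ — between /r/ and /r/; rule 1 does not apply here → [o].

[o]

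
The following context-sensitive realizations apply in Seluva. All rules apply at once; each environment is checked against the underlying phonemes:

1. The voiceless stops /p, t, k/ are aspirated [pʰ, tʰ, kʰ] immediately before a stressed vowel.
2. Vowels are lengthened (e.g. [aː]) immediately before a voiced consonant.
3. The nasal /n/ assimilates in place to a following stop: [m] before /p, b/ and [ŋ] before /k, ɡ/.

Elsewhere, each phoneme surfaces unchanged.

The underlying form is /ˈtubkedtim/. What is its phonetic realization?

[ˈtʰuːbkeːdtiːm]

/t/ meets the environment for rule 1 (immediately before a stressed vowel) → [tʰ].
/u/ — between /t/ and /b/, before a voiced consonant — surfaces as [uː] (rule 2).
/b/ stays [b].
/k/ — between /b/ and /e/; rule 1 does not apply here → [k].
/e/ (between /k/ and /d/): before a voiced consonant, so rule 2 applies → [eː].
/d/ stays [d].
/t/ (between /d/ and /i/): rule 1 targets it, but not immediately before a stressed vowel → unchanged [t].
/i/ (between /t/ and /m/): before a voiced consonant, so rule 2 applies → [iː].
/m/ — not in any rule's target class → [m].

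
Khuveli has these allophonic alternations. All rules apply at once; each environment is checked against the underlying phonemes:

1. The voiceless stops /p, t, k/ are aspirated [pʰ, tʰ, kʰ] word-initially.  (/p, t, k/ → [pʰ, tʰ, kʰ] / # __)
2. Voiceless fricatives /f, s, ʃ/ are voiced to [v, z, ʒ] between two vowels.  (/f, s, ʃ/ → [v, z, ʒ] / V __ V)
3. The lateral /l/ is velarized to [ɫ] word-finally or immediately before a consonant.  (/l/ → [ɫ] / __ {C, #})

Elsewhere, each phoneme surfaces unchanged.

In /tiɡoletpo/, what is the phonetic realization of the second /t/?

/t/ (between /e/ and /p/): rule 1 targets it, but not word-initially → unchanged [t].

[t]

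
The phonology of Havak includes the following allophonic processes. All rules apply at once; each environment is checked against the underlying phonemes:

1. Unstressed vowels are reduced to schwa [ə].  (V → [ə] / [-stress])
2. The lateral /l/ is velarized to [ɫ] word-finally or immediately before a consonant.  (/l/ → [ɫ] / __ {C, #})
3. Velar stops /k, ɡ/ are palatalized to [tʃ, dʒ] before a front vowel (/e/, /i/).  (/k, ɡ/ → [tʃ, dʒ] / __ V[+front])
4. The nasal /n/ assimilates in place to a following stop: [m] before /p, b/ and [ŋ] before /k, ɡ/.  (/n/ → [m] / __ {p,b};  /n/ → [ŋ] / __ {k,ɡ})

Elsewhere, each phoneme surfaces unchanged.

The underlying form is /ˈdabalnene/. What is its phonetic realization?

/d/ (word-initial): no rule targets it → [d].
/a/ (between /d/ and /b/): rule 1 targets it, but not in an unstressed syllable → unchanged [a].
/b/ — not in any rule's target class → [b].
/a/ — between /b/ and /l/, in an unstressed syllable — surfaces as [ə] (rule 1).
Rule 2 applies to /l/ (between /a/ and /n/: word-finally or immediately before a consonant) → [ɫ].
/n/ (between /l/ and /e/) fails the environment for rule 4, so it stays [n].
/e/ (between /n/ and /n/) occurs in an unstressed syllable → [ə] by rule 1.
/n/ (between /e/ and /e/): rule 4 targets it, but not before a labial or velar stop → unchanged [n].
/e/ — word-final, in an unstressed syllable — surfaces as [ə] (rule 1).

[ˈdabəɫnənə]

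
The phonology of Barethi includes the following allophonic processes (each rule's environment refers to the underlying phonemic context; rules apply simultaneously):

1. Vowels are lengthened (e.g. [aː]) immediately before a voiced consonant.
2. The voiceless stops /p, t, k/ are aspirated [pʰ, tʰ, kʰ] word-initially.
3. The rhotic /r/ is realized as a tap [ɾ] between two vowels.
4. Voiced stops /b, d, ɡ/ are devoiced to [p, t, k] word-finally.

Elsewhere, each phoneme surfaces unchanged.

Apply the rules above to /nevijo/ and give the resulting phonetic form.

/n/ — not in any rule's target class → [n].
/e/ (between /n/ and /v/): before a voiced consonant, so rule 1 applies → [eː].
/v/ (between /e/ and /i/): no rule targets it → [v].
/i/ (between /v/ and /j/): before a voiced consonant, so rule 1 applies → [iː].
/j/ (between /i/ and /o/) is unaffected → [j].
/o/ — word-final; rule 1 does not apply here → [o].

[neːviːjo]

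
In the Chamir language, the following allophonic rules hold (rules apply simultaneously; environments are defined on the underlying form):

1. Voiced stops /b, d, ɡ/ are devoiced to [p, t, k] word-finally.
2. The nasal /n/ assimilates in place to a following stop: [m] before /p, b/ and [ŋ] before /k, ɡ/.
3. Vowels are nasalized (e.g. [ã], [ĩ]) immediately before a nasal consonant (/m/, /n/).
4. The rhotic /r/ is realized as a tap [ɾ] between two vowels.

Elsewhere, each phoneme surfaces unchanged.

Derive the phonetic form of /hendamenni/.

[hẽndãmẽnni]

/h/ (word-initial) is unaffected → [h].
/e/ (between /h/ and /n/) occurs before a nasal consonant → [ẽ] by rule 3.
/n/ (between /e/ and /d/) is in the target of rule 2 but the environment (before a labial or velar stop) is not met → [n].
/d/ (between /n/ and /a/): rule 1 targets it, but not word-finally → unchanged [d].
/a/ — between /d/ and /m/, before a nasal consonant — surfaces as [ã] (rule 3).
/m/ (between /a/ and /e/): no rule targets it → [m].
/e/ (between /m/ and /n/) occurs before a nasal consonant → [ẽ] by rule 3.
/n/ (between /e/ and /n/): rule 2 targets it, but not before a labial or velar stop → unchanged [n].
/n/ (between /n/ and /i/): rule 2 targets it, but not before a labial or velar stop → unchanged [n].
/i/ (word-final) fails the environment for rule 3, so it stays [i].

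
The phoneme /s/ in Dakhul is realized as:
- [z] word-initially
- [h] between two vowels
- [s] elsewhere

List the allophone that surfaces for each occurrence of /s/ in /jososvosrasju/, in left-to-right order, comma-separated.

[h], [s], [s], [s]

Occurrence 1 (position 3): between two vowels → [h].
Occurrence 2 (position 5): no conditioning environment matches → elsewhere allophone [s].
Occurrence 3 (position 8): no conditioning environment matches → elsewhere allophone [s].
Occurrence 4 (position 11): no conditioning environment matches → elsewhere allophone [s].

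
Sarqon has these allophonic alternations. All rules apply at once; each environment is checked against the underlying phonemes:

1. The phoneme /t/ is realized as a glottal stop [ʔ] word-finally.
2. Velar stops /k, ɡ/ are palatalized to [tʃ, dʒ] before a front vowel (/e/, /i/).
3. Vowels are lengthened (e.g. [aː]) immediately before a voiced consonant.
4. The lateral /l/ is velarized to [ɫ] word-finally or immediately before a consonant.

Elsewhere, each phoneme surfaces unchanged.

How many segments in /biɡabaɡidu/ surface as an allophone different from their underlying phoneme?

5

Segments that undergo a rule: /i/ → [iː] (rule 3); /a/ → [aː] (rule 3); /a/ → [aː] (rule 3); /ɡ/ → [dʒ] (rule 2); /i/ → [iː] (rule 3).
All other segments surface unchanged.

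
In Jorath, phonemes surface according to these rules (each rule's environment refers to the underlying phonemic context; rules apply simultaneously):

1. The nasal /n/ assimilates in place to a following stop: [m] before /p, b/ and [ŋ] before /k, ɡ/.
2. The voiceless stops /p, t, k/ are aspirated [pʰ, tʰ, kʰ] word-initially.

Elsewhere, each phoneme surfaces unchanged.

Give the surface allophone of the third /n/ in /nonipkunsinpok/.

[n]

/n/ (between /u/ and /s/) is in the target of rule 1 but the environment (before a labial or velar stop) is not met → [n].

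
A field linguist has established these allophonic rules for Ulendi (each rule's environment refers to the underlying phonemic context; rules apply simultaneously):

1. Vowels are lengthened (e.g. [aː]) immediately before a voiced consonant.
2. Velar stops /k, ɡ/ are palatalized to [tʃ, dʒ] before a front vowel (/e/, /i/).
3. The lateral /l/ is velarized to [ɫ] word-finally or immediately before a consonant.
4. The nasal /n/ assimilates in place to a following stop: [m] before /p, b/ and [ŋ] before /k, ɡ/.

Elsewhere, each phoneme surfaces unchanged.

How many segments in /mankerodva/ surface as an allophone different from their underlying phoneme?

Segments that undergo a rule: /a/ → [aː] (rule 1); /n/ → [ŋ] (rule 4); /k/ → [tʃ] (rule 2); /e/ → [eː] (rule 1); /o/ → [oː] (rule 1).
All other segments surface unchanged.

5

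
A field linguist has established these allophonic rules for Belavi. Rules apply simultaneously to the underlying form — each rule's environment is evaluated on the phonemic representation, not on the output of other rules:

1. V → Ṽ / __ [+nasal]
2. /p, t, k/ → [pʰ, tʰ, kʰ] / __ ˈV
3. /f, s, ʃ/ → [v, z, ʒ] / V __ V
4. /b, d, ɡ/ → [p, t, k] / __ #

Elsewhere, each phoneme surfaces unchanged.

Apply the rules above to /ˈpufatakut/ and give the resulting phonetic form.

[ˈpʰuvatakut]

/p/ meets the environment for rule 2 (immediately before a stressed vowel) → [pʰ].
/u/ (between /p/ and /f/): rule 1 targets it, but not before a nasal consonant → unchanged [u].
/f/ — between /u/ and /a/, between two vowels — surfaces as [v] (rule 3).
/a/ (between /f/ and /t/): rule 1 targets it, but not before a nasal consonant → unchanged [a].
/t/ (between /a/ and /a/) fails the environment for rule 2, so it stays [t].
/a/ (between /t/ and /k/): rule 1 targets it, but not before a nasal consonant → unchanged [a].
/k/ — between /a/ and /u/; rule 2 does not apply here → [k].
/u/ (between /k/ and /t/): rule 1 targets it, but not before a nasal consonant → unchanged [u].
/t/ (word-final) fails the environment for rule 2, so it stays [t].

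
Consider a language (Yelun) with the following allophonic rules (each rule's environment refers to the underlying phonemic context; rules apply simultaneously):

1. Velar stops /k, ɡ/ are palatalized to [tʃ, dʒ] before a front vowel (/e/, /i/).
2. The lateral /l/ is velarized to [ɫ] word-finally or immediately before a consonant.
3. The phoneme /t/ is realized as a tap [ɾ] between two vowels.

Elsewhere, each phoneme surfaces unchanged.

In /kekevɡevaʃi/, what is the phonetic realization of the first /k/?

Rule 1 applies to /k/ (word-initial: before a front vowel) → [tʃ].

[tʃ]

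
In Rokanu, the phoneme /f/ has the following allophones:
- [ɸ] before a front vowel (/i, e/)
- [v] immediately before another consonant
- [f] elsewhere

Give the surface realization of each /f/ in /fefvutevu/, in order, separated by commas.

Occurrence 1 (position 1): before a front vowel (/i, e/) → [ɸ].
Occurrence 2 (position 3): immediately before another consonant → [v].

[ɸ], [v]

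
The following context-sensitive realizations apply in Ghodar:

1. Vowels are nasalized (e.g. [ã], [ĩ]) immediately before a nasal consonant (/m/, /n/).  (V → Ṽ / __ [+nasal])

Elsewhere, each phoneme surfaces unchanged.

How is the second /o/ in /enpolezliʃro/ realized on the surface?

/o/ (word-final) is in the target of rule 1 but the environment (before a nasal consonant) is not met → [o].

[o]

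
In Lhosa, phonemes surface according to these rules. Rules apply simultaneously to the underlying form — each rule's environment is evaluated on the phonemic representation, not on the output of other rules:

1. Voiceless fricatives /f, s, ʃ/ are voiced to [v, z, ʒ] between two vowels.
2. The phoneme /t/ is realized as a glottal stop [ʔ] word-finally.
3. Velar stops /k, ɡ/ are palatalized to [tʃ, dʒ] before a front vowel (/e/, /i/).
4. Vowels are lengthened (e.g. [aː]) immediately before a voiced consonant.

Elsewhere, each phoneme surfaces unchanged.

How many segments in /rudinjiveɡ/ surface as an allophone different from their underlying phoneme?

4

Segments that undergo a rule: /u/ → [uː] (rule 4); /i/ → [iː] (rule 4); /i/ → [iː] (rule 4); /e/ → [eː] (rule 4).
All other segments surface unchanged.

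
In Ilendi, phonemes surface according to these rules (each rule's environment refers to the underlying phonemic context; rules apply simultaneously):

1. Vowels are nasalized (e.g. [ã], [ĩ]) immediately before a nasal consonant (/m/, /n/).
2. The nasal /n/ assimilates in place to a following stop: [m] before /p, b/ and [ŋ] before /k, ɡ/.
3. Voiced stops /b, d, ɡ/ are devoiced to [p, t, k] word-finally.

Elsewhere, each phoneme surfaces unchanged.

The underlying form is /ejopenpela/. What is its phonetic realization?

/e/ — word-initial; rule 1 does not apply here → [e].
/o/ (between /j/ and /p/) fails the environment for rule 1, so it stays [o].
/e/ (between /p/ and /n/) occurs before a nasal consonant → [ẽ] by rule 1.
/n/ (between /e/ and /p/) occurs before a labial or velar stop → [m] by rule 2.
/e/ (between /p/ and /l/) fails the environment for rule 1, so it stays [e].
/a/ (word-final) fails the environment for rule 1, so it stays [a].

[ejopẽmpela]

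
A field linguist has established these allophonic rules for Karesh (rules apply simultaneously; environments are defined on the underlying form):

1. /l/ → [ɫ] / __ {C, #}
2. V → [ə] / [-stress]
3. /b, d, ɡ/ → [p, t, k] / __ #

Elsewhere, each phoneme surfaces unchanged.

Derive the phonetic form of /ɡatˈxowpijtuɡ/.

/ɡ/ (word-initial) is in the target of rule 3 but the environment (word-finally) is not met → [ɡ].
/a/ (between /ɡ/ and /t/): in an unstressed syllable, so rule 2 applies → [ə].
/o/ (between /x/ and /w/) is in the target of rule 2 but the environment (in an unstressed syllable) is not met → [o].
Rule 2 applies to /i/ (between /p/ and /j/: in an unstressed syllable) → [ə].
/u/ (between /t/ and /ɡ/) occurs in an unstressed syllable → [ə] by rule 2.
/ɡ/ meets the environment for rule 3 (word-finally) → [k].

[ɡətˈxowpəjtək]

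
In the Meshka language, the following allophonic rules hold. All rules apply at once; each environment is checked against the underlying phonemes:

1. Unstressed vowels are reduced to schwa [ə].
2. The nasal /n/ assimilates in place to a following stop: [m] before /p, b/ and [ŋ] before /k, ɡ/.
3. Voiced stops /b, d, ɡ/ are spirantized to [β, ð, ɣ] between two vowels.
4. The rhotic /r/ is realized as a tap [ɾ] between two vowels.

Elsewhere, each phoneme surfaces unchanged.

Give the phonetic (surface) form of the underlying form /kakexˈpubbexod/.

[kəkəxˈpubbəxəd]

/a/ — between /k/ and /k/, in an unstressed syllable — surfaces as [ə] (rule 1).
/e/ meets the environment for rule 1 (in an unstressed syllable) → [ə].
/u/ (between /p/ and /b/) fails the environment for rule 1, so it stays [u].
/b/ (between /u/ and /b/) is in the target of rule 3 but the environment (between two vowels) is not met → [b].
/b/ (between /b/ and /e/) is in the target of rule 3 but the environment (between two vowels) is not met → [b].
/e/ (between /b/ and /x/) occurs in an unstressed syllable → [ə] by rule 1.
/o/ (between /x/ and /d/) occurs in an unstressed syllable → [ə] by rule 1.
/d/ — word-final; rule 3 does not apply here → [d].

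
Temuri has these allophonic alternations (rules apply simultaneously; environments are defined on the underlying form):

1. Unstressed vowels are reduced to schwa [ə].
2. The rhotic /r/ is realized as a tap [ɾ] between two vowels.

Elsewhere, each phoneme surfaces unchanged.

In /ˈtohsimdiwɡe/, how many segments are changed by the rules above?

3

Segments that undergo a rule: /i/ → [ə] (rule 1); /i/ → [ə] (rule 1); /e/ → [ə] (rule 1).
All other segments surface unchanged.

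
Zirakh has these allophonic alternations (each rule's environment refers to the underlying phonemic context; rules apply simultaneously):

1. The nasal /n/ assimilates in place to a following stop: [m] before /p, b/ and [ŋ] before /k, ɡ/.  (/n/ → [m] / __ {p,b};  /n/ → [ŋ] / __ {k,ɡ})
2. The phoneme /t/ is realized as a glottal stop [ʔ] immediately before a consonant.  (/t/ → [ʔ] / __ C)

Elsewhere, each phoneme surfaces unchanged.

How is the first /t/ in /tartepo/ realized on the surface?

[t]

/t/ (word-initial): rule 2 targets it, but not immediately before a consonant → unchanged [t].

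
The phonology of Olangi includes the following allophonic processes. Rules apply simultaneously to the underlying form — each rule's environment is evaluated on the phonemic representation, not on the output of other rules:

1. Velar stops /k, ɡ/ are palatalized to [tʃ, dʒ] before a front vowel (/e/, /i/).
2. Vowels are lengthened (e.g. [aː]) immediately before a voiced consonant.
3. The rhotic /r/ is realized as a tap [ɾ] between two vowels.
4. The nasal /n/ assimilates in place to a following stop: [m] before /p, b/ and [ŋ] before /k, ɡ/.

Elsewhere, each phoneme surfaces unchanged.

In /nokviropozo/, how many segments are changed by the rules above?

Segments that undergo a rule: /i/ → [iː] (rule 2); /r/ → [ɾ] (rule 3); /o/ → [oː] (rule 2).
All other segments surface unchanged.

3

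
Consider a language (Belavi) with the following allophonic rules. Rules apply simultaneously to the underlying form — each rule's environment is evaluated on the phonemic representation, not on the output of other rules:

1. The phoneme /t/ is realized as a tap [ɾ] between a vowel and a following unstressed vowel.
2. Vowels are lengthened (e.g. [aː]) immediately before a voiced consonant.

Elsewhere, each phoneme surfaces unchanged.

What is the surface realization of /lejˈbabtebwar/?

/l/ stays [l].
Rule 2 applies to /e/ (between /l/ and /j/: before a voiced consonant) → [eː].
/j/ — not in any rule's target class → [j].
/b/ stays [b].
/a/ (between /b/ and /b/): before a voiced consonant, so rule 2 applies → [aː].
/b/ (between /a/ and /t/): no rule targets it → [b].
/t/ (between /b/ and /e/) is in the target of rule 1 but the environment (between a vowel and a following unstressed vowel) is not met → [t].
/e/ — between /t/ and /b/, before a voiced consonant — surfaces as [eː] (rule 2).
/b/ — not in any rule's target class → [b].
/w/ (between /b/ and /a/): no rule targets it → [w].
Rule 2 applies to /a/ (between /w/ and /r/: before a voiced consonant) → [aː].
/r/ (word-final) is unaffected → [r].

[leːjˈbaːbteːbwaːr]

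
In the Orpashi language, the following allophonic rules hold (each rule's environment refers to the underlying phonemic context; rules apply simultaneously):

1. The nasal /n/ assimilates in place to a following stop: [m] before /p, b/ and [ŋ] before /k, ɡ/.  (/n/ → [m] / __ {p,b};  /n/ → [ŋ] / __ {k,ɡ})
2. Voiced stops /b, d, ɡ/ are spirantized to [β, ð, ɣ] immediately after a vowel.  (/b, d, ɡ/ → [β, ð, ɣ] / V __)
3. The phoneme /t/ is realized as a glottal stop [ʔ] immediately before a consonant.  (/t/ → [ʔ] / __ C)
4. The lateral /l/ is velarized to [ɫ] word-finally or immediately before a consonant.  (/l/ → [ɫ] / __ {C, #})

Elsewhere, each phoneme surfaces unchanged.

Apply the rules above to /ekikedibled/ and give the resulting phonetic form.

[ekikeðiβleð]

/e/ (word-initial): no rule targets it → [e].
/k/ (between /e/ and /i/) is unaffected → [k].
/i/ (between /k/ and /k/): no rule targets it → [i].
/k/ — not in any rule's target class → [k].
/e/ — not in any rule's target class → [e].
/d/ — between /e/ and /i/, immediately after a vowel — surfaces as [ð] (rule 2).
/i/ (between /d/ and /b/): no rule targets it → [i].
/b/ (between /i/ and /l/) occurs immediately after a vowel → [β] by rule 2.
/l/ — between /b/ and /e/; rule 4 does not apply here → [l].
/e/ stays [e].
/d/ meets the environment for rule 2 (immediately after a vowel) → [ð].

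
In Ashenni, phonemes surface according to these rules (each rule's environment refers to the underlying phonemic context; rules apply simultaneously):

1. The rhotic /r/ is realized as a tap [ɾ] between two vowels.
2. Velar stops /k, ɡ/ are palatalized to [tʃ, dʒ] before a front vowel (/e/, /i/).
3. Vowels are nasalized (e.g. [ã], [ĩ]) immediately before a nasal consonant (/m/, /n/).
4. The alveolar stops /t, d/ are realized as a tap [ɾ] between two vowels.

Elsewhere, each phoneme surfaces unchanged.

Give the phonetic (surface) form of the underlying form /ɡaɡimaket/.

[ɡadʒĩmatʃet]

/ɡ/ — word-initial; rule 2 does not apply here → [ɡ].
/a/ — between /ɡ/ and /ɡ/; rule 3 does not apply here → [a].
/ɡ/ (between /a/ and /i/): before a front vowel, so rule 2 applies → [dʒ].
/i/ (between /ɡ/ and /m/) occurs before a nasal consonant → [ĩ] by rule 3.
/m/ (between /i/ and /a/): no rule targets it → [m].
/a/ — between /m/ and /k/; rule 3 does not apply here → [a].
/k/ meets the environment for rule 2 (before a front vowel) → [tʃ].
/e/ (between /k/ and /t/): rule 3 targets it, but not before a nasal consonant → unchanged [e].
/t/ — word-final; rule 4 does not apply here → [t].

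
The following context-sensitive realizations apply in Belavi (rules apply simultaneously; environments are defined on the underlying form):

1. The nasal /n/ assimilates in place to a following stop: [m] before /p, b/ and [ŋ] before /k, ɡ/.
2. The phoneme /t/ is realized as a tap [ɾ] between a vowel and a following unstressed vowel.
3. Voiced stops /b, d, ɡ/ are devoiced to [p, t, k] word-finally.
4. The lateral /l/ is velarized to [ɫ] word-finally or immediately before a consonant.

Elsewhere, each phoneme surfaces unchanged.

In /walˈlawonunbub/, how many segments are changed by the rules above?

3

Segments that undergo a rule: /l/ → [ɫ] (rule 4); /n/ → [m] (rule 1); /b/ → [p] (rule 3).
All other segments surface unchanged.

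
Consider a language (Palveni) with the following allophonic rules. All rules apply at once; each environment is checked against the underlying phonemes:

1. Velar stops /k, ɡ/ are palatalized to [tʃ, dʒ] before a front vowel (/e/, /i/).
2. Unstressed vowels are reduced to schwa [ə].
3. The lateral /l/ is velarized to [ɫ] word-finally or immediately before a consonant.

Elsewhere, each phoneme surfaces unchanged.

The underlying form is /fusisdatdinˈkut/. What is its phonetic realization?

[fəsəsdətdənˈkut]

/f/ (word-initial) is unaffected → [f].
/u/ (between /f/ and /s/) occurs in an unstressed syllable → [ə] by rule 2.
/s/ (between /u/ and /i/) is unaffected → [s].
/i/ meets the environment for rule 2 (in an unstressed syllable) → [ə].
/s/ (between /i/ and /d/): no rule targets it → [s].
/d/ — not in any rule's target class → [d].
Rule 2 applies to /a/ (between /d/ and /t/: in an unstressed syllable) → [ə].
/t/ — not in any rule's target class → [t].
/d/ — not in any rule's target class → [d].
/i/ (between /d/ and /n/) occurs in an unstressed syllable → [ə] by rule 2.
/n/ — not in any rule's target class → [n].
/k/ — between /n/ and /u/; rule 1 does not apply here → [k].
/u/ (between /k/ and /t/) is in the target of rule 2 but the environment (in an unstressed syllable) is not met → [u].
/t/ — not in any rule's target class → [t].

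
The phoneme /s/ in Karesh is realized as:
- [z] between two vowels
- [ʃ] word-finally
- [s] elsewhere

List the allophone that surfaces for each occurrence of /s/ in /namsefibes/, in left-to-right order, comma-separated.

Occurrence 1 (position 4): no conditioning environment matches → elsewhere allophone [s].
Occurrence 2 (position 10): word-finally → [ʃ].

[s], [ʃ]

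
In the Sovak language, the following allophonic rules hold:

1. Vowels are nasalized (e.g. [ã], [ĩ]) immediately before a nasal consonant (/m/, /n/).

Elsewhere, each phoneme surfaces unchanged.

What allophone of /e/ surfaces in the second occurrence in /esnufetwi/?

[e]

/e/ (between /f/ and /t/) is in the target of rule 1 but the environment (before a nasal consonant) is not met → [e].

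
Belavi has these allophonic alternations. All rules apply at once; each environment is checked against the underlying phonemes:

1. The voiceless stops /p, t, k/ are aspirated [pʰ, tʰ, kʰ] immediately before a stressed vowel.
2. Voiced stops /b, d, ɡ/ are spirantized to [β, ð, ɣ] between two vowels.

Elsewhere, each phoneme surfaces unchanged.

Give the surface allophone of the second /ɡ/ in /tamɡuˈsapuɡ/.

/ɡ/ (word-final) is in the target of rule 2 but the environment (between two vowels) is not met → [ɡ].

[ɡ]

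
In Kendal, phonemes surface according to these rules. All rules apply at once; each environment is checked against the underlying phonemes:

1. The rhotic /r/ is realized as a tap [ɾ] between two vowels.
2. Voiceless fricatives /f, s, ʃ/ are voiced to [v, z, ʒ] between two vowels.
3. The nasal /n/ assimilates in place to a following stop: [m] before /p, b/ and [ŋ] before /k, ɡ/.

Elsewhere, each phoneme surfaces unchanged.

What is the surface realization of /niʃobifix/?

[niʒobivix]

/n/ (word-initial): rule 3 targets it, but not before a labial or velar stop → unchanged [n].
/ʃ/ meets the environment for rule 2 (between two vowels) → [ʒ].
/f/ (between /i/ and /i/): between two vowels, so rule 2 applies → [v].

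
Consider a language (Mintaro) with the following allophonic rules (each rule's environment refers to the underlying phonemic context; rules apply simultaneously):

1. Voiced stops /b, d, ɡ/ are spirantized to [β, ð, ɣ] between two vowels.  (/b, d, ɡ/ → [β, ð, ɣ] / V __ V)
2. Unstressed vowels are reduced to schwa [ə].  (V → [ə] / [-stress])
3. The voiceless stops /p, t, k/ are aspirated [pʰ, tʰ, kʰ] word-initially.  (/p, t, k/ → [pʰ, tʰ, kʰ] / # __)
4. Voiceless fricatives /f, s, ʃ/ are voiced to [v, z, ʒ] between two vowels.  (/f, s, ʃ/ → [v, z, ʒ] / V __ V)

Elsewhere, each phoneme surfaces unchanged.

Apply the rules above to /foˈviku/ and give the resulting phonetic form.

[fəˈvikə]

/f/ (word-initial): rule 4 targets it, but not between two vowels → unchanged [f].
/o/ (between /f/ and /v/) occurs in an unstressed syllable → [ə] by rule 2.
/v/ — not in any rule's target class → [v].
/i/ (between /v/ and /k/): rule 2 targets it, but not in an unstressed syllable → unchanged [i].
/k/ (between /i/ and /u/) fails the environment for rule 3, so it stays [k].
/u/ — word-final, in an unstressed syllable — surfaces as [ə] (rule 2).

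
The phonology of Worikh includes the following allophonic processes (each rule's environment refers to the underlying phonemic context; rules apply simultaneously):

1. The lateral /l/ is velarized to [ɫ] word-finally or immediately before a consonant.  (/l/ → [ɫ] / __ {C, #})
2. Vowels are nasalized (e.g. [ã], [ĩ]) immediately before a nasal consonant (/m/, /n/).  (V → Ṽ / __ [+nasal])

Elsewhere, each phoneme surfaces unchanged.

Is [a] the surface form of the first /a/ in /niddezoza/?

Yes

/a/ — word-final; rule 2 does not apply here → [a].
The actual realization is [a], which matches [a].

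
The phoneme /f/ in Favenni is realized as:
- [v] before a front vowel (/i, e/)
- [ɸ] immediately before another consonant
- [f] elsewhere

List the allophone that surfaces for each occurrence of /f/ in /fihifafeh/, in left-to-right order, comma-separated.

Occurrence 1 (position 1): before a front vowel (/i, e/) → [v].
Occurrence 2 (position 5): no conditioning environment matches → elsewhere allophone [f].
Occurrence 3 (position 7): before a front vowel (/i, e/) → [v].

[v], [f], [v]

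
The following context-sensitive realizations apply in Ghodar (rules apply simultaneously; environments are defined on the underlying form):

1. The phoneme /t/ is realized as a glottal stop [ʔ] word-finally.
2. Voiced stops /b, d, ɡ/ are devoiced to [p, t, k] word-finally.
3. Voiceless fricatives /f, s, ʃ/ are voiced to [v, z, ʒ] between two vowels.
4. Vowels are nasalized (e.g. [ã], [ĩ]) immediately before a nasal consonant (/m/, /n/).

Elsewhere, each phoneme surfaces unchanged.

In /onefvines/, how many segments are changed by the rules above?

2

Segments that undergo a rule: /o/ → [õ] (rule 4); /i/ → [ĩ] (rule 4).
All other segments surface unchanged.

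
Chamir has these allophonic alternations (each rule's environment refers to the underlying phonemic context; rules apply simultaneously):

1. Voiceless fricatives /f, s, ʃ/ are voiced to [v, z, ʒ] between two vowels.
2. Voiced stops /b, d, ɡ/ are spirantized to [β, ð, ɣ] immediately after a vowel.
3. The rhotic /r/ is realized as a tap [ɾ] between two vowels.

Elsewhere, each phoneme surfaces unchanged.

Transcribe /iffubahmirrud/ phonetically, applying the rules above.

[iffuβahmirruð]

/i/ (word-initial) is unaffected → [i].
/f/ (between /i/ and /f/) fails the environment for rule 1, so it stays [f].
/f/ (between /f/ and /u/) is in the target of rule 1 but the environment (between two vowels) is not met → [f].
/u/ (between /f/ and /b/): no rule targets it → [u].
/b/ (between /u/ and /a/): immediately after a vowel, so rule 2 applies → [β].
/a/ stays [a].
/h/ — not in any rule's target class → [h].
/m/ (between /h/ and /i/) is unaffected → [m].
/i/ (between /m/ and /r/): no rule targets it → [i].
/r/ (between /i/ and /r/) fails the environment for rule 3, so it stays [r].
/r/ (between /r/ and /u/): rule 3 targets it, but not between two vowels → unchanged [r].
/u/ (between /r/ and /d/): no rule targets it → [u].
/d/ (word-final) occurs immediately after a vowel → [ð] by rule 2.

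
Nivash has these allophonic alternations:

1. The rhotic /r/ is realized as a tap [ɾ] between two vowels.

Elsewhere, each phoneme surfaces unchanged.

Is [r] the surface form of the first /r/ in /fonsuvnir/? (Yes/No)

/r/ (word-final) fails the environment for rule 1, so it stays [r].
The actual realization is [r], which matches [r].

Yes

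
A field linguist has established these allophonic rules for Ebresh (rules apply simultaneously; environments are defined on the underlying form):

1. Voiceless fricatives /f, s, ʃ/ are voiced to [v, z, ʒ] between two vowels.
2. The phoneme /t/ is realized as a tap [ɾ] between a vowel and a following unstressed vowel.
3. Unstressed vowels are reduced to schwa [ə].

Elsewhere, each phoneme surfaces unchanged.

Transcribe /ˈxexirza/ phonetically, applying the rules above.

/x/ — not in any rule's target class → [x].
/e/ (between /x/ and /x/) is in the target of rule 3 but the environment (in an unstressed syllable) is not met → [e].
/x/ (between /e/ and /i/) is unaffected → [x].
/i/ meets the environment for rule 3 (in an unstressed syllable) → [ə].
/r/ stays [r].
/z/ (between /r/ and /a/): no rule targets it → [z].
/a/ — word-final, in an unstressed syllable — surfaces as [ə] (rule 3).

[ˈxexərzə]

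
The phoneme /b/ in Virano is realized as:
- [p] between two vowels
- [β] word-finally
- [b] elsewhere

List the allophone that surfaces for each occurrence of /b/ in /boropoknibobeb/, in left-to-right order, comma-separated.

[b], [p], [p], [β]

Occurrence 1 (position 1): no conditioning environment matches → elsewhere allophone [b].
Occurrence 2 (position 10): between two vowels → [p].
Occurrence 3 (position 12): between two vowels → [p].
Occurrence 4 (position 14): word-finally → [β].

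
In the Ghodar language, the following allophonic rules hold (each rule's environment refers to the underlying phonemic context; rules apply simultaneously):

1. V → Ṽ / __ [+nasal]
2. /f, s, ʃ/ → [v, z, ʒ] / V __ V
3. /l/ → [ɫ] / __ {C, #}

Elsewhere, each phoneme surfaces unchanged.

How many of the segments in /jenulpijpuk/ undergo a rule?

2

Segments that undergo a rule: /e/ → [ẽ] (rule 1); /l/ → [ɫ] (rule 3).
All other segments surface unchanged.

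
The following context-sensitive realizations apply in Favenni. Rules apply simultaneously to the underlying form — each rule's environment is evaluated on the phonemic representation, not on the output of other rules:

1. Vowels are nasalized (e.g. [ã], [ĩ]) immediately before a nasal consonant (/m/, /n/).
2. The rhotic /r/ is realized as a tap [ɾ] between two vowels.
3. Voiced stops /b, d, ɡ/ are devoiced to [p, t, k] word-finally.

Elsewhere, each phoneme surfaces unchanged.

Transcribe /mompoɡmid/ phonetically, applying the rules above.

/m/ (word-initial): no rule targets it → [m].
/o/ meets the environment for rule 1 (before a nasal consonant) → [õ].
/m/ (between /o/ and /p/) is unaffected → [m].
/p/ stays [p].
/o/ — between /p/ and /ɡ/; rule 1 does not apply here → [o].
/ɡ/ (between /o/ and /m/) is in the target of rule 3 but the environment (word-finally) is not met → [ɡ].
/m/ (between /ɡ/ and /i/): no rule targets it → [m].
/i/ (between /m/ and /d/) fails the environment for rule 1, so it stays [i].
/d/ (word-final): word-finally, so rule 3 applies → [t].

[mõmpoɡmit]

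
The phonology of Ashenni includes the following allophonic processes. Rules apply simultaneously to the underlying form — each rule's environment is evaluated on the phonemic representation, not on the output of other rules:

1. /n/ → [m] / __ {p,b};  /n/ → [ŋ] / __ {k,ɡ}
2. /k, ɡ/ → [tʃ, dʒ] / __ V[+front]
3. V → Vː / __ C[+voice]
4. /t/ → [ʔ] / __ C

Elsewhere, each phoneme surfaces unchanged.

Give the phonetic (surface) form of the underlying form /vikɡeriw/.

[vikdʒeːriːw]

/v/ stays [v].
/i/ (between /v/ and /k/) is in the target of rule 3 but the environment (before a voiced consonant) is not met → [i].
/k/ (between /i/ and /ɡ/) fails the environment for rule 2, so it stays [k].
/ɡ/ (between /k/ and /e/) occurs before a front vowel → [dʒ] by rule 2.
/e/ (between /ɡ/ and /r/): before a voiced consonant, so rule 3 applies → [eː].
/r/ — not in any rule's target class → [r].
Rule 3 applies to /i/ (between /r/ and /w/: before a voiced consonant) → [iː].
/w/ (word-final): no rule targets it → [w].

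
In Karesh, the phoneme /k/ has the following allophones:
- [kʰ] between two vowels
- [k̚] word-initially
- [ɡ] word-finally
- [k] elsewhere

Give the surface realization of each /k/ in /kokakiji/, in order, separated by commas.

Occurrence 1 (position 1): word-initially → [k̚].
Occurrence 2 (position 3): between two vowels → [kʰ].
Occurrence 3 (position 5): between two vowels → [kʰ].

[k̚], [kʰ], [kʰ]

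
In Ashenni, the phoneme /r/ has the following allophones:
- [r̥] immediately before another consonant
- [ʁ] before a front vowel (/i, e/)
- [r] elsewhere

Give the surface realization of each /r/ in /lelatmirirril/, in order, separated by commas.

[ʁ], [r̥], [ʁ]

Occurrence 1 (position 8): before a front vowel (/i, e/) → [ʁ].
Occurrence 2 (position 10): immediately before another consonant → [r̥].
Occurrence 3 (position 11): before a front vowel (/i, e/) → [ʁ].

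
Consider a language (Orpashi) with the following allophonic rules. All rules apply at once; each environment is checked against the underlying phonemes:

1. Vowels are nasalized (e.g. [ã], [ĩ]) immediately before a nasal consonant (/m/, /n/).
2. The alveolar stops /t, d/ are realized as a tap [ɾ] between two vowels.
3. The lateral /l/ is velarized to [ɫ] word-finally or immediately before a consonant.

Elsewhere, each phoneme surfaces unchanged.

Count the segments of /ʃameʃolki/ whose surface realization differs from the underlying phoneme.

Segments that undergo a rule: /a/ → [ã] (rule 1); /l/ → [ɫ] (rule 3).
All other segments surface unchanged.

2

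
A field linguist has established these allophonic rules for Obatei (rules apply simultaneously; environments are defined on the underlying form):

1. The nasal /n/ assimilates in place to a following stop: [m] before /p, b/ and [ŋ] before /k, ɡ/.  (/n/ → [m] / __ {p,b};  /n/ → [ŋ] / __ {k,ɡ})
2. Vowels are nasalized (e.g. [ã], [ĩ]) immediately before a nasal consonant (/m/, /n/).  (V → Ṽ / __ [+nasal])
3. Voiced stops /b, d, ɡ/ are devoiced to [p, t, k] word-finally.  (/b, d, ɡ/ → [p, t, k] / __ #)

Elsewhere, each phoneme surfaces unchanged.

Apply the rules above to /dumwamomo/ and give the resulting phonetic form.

[dũmwãmõmo]

/d/ (word-initial) is in the target of rule 3 but the environment (word-finally) is not met → [d].
/u/ — between /d/ and /m/, before a nasal consonant — surfaces as [ũ] (rule 2).
/m/ (between /u/ and /w/): no rule targets it → [m].
/w/ (between /m/ and /a/) is unaffected → [w].
/a/ — between /w/ and /m/, before a nasal consonant — surfaces as [ã] (rule 2).
/m/ — not in any rule's target class → [m].
Rule 2 applies to /o/ (between /m/ and /m/: before a nasal consonant) → [õ].
/m/ (between /o/ and /o/): no rule targets it → [m].
/o/ (word-final): rule 2 targets it, but not before a nasal consonant → unchanged [o].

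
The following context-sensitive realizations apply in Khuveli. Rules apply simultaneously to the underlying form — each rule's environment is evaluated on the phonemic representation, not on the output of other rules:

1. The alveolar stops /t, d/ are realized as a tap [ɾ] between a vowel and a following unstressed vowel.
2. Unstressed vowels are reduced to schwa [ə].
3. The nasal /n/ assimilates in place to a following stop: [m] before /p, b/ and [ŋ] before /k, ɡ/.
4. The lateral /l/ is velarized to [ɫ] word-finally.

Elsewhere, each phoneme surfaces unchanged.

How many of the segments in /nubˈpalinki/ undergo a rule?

4

Segments that undergo a rule: /u/ → [ə] (rule 2); /i/ → [ə] (rule 2); /n/ → [ŋ] (rule 3); /i/ → [ə] (rule 2).
All other segments surface unchanged.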